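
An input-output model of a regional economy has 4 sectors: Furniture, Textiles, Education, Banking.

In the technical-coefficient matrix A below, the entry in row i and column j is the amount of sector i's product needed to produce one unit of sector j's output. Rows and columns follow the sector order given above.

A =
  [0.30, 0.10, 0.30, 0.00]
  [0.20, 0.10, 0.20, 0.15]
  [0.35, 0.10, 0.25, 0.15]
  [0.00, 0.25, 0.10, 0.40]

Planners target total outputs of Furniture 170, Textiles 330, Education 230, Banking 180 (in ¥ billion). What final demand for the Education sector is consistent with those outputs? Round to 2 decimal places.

d_E = 53.00

I − A =
  [   0.70    -0.10    -0.30     0.00]
  [  -0.20     0.90    -0.20    -0.15]
  [  -0.35    -0.10     0.75    -0.15]
  [   0.00    -0.25    -0.10     0.60]
d = (I − A) x:
  d_F = (+0.70)·170 + (-0.10)·330 + (-0.30)·230 + (+0.00)·180 = 17.00
  d_T = (-0.20)·170 + (+0.90)·330 + (-0.20)·230 + (-0.15)·180 = 190.00
  d_E = (-0.35)·170 + (-0.10)·330 + (+0.75)·230 + (-0.15)·180 = 53.00
  d_B = (+0.00)·170 + (-0.25)·330 + (-0.10)·230 + (+0.60)·180 = 2.50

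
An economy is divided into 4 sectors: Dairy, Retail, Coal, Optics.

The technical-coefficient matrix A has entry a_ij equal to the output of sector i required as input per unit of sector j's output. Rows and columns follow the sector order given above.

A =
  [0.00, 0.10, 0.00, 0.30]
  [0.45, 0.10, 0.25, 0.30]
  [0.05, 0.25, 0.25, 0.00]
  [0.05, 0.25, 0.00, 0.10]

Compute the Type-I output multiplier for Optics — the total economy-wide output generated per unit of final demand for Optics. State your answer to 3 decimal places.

I − A =
  [   1.00    -0.10     0.00    -0.30]
  [  -0.45     0.90    -0.25    -0.30]
  [  -0.05    -0.25     0.75     0.00]
  [  -0.05    -0.25     0.00     0.90]
Compute the cofactors C_ij = (−1)^(i+j)·(3×3 minor ij) of I−A; the adjugate is their transpose:
adj(I−A) = Cᵀ =
  [ 0.495000   0.123750   0.041250   0.206250]
  [ 0.326250   0.663750   0.221250   0.330000]
  [ 0.141750   0.229500   0.645750   0.123750]
  [ 0.118125   0.191250   0.063750   0.577500]
det(I−A) = Σ_j (I−A)_1j·C_1j = (1.00)(0.495000) + (-0.10)(0.326250) + (0.00)(0.141750) + (-0.30)(0.118125) = 0.4269375
(I − A)⁻¹ = adj(I−A) / det(I−A) ≈
  [   1.1594     0.2899     0.0966     0.4831]
  [   0.7642     1.5547     0.5182     0.7729]
  [   0.3320     0.5375     1.5125     0.2899]
  [   0.2767     0.4480     0.1493     1.3527]
The output multiplier for sector j is the column-j sum of the Leontief inverse (I − A)⁻¹ = adj(I−A) / det(I−A).
Column O of adj(I−A): (0.206250, 0.330000, 0.123750, 0.577500); det(I−A) = 0.4269375.
m_O = (0.206250 + 0.330000 + 0.123750 + 0.577500) / 0.4269375 = 1.2375 / 0.4269375 ≈ 2.899.

m_O = 2.899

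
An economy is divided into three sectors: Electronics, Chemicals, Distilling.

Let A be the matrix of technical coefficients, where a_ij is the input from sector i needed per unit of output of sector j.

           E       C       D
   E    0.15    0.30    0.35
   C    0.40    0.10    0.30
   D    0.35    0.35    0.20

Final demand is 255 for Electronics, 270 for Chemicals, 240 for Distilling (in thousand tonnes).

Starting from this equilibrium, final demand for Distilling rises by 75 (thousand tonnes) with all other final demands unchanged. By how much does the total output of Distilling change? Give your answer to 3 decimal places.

I − A =
  [   0.85    -0.30    -0.35]
  [  -0.40     0.90    -0.30]
  [  -0.35    -0.35     0.80]
Cofactors of I−A, C_ij = (−1)^(i+j)·(minor ij) (rows/columns in the sector order above):
  C_11 = (0.90)(0.80) − (-0.30)(-0.35) = 0.6150
  C_12 = −[(-0.40)(0.80) − (-0.30)(-0.35)] = 0.4250
  C_13 = (-0.40)(-0.35) − (0.90)(-0.35) = 0.4550
  C_21 = −[(-0.30)(0.80) − (-0.35)(-0.35)] = 0.3625
  C_22 = (0.85)(0.80) − (-0.35)(-0.35) = 0.5575
  C_23 = −[(0.85)(-0.35) − (-0.30)(-0.35)] = 0.4025
  C_31 = (-0.30)(-0.30) − (-0.35)(0.90) = 0.4050
  C_32 = −[(0.85)(-0.30) − (-0.35)(-0.40)] = 0.3950
  C_33 = (0.85)(0.90) − (-0.30)(-0.40) = 0.6450
det(I−A) = Σ_j (I−A)_1j·C_1j = (0.85)(0.6150) + (-0.30)(0.4250) + (-0.35)(0.4550) = 0.2360
adj(I−A) = Cᵀ =
  [ 0.6150   0.3625   0.4050]
  [ 0.4250   0.5575   0.3950]
  [ 0.4550   0.4025   0.6450]
(I − A)⁻¹ = adj(I−A) / det(I−A) ≈
  [   2.6059     1.5360     1.7161]
  [   1.8008     2.3623     1.6737]
  [   1.9280     1.7055     2.7331]
Δx = (I − A)⁻¹ Δd with Δd having +75 in the Distilling component and 0 elsewhere.
So Δx_D = L_DD · (+75), where L_DD = adj(I−A)_DD / det(I−A) = 0.6450 / 0.2360.
Δx_D = 0.6450 × (+75) / 0.2360 = 48.375 / 0.2360 ≈ 204.979.

Δx_D = 204.979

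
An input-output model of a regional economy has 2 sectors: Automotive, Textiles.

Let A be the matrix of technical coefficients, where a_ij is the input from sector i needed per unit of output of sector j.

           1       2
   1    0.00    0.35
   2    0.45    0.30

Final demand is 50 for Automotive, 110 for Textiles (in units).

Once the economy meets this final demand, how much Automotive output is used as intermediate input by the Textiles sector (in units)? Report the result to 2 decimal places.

z_12 = 85.48

I − A =
  [   1.00    -0.35]
  [  -0.45     0.70]
det(I−A) = (1.00)(0.70) − (-0.35)(-0.45) = 0.5425
adj(I−A) = [[0.70, 0.35], [0.45, 1.00]]
(I − A)⁻¹ = adj(I−A) / det(I−A) ≈
  [   1.2903     0.6452]
  [   0.8295     1.8433]
First solve x = (I − A)⁻¹ d = adj(I−A)·d / det(I−A); in particular x_2 = (0.45·50 + 1.00·110) / 0.5425 = 132.50 / 0.5425 ≈ 244.2396.
Intermediate flow from 1 to 2: z_12 = a_12 · x_2 = 0.35 × 132.50 / 0.5425 = 46.375 / 0.5425 ≈ 85.48.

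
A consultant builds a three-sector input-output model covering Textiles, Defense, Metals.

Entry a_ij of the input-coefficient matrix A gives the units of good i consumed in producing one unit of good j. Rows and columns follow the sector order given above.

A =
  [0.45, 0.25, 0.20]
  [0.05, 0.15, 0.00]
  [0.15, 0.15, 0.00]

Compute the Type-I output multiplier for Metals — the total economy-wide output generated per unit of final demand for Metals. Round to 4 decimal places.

m_M = 1.4836

I − A =
  [   0.55    -0.25    -0.20]
  [  -0.05     0.85     0.00]
  [  -0.15    -0.15     1.00]
Cofactors of I−A, C_ij = (−1)^(i+j)·(minor ij) (rows/columns in the sector order above):
  C_11 = (0.85)(1.00) − (0.00)(-0.15) = 0.8500
  C_12 = −[(-0.05)(1.00) − (0.00)(-0.15)] = 0.0500
  C_13 = (-0.05)(-0.15) − (0.85)(-0.15) = 0.1350
  C_21 = −[(-0.25)(1.00) − (-0.20)(-0.15)] = 0.2800
  C_22 = (0.55)(1.00) − (-0.20)(-0.15) = 0.5200
  C_23 = −[(0.55)(-0.15) − (-0.25)(-0.15)] = 0.1200
  C_31 = (-0.25)(0.00) − (-0.20)(0.85) = 0.1700
  C_32 = −[(0.55)(0.00) − (-0.20)(-0.05)] = 0.0100
  C_33 = (0.55)(0.85) − (-0.25)(-0.05) = 0.4550
det(I−A) = Σ_j (I−A)_1j·C_1j = (0.55)(0.8500) + (-0.25)(0.0500) + (-0.20)(0.1350) = 0.4280
adj(I−A) = Cᵀ =
  [ 0.8500   0.2800   0.1700]
  [ 0.0500   0.5200   0.0100]
  [ 0.1350   0.1200   0.4550]
(I − A)⁻¹ = adj(I−A) / det(I−A) ≈
  [   1.98598     0.65421     0.39720]
  [   0.11682     1.21495     0.02336]
  [   0.31542     0.28037     1.06308]
The output multiplier for sector j is the column-j sum of the Leontief inverse (I − A)⁻¹ = adj(I−A) / det(I−A).
Column M of adj(I−A): (0.1700, 0.0100, 0.4550); det(I−A) = 0.4280.
m_M = (0.1700 + 0.0100 + 0.4550) / 0.4280 = 0.635 / 0.4280 ≈ 1.4836.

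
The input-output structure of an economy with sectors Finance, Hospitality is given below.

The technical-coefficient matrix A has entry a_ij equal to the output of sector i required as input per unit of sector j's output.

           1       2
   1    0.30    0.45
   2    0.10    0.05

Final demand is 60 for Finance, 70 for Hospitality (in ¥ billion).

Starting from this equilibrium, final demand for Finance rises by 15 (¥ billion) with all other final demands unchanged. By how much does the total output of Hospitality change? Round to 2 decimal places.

Δx_2 = 2.42

I − A =
  [   0.70    -0.45]
  [  -0.10     0.95]
det(I−A) = (0.70)(0.95) − (-0.45)(-0.10) = 0.6200
adj(I−A) = [[0.95, 0.45], [0.10, 0.70]]
(I − A)⁻¹ = adj(I−A) / det(I−A) ≈
  [   1.5323     0.7258]
  [   0.1613     1.1290]
Δx = (I − A)⁻¹ Δd with Δd having +15 in the Finance component and 0 elsewhere.
So Δx_2 = L_21 · (+15), where L_21 = adj(I−A)_21 / det(I−A) = 0.10 / 0.6200.
Δx_2 = 0.10 × (+15) / 0.6200 = 1.50 / 0.6200 ≈ 2.42.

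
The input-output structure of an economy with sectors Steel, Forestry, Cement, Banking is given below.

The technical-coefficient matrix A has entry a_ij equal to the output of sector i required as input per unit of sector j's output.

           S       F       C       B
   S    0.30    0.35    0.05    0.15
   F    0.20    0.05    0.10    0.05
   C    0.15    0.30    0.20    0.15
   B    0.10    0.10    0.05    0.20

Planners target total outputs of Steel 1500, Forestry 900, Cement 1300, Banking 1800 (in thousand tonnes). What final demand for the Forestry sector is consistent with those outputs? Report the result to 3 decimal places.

I − A =
  [   0.70    -0.35    -0.05    -0.15]
  [  -0.20     0.95    -0.10    -0.05]
  [  -0.15    -0.30     0.80    -0.15]
  [  -0.10    -0.10    -0.05     0.80]
d = (I − A) x:
  d_S = (+0.70)·1500 + (-0.35)·900 + (-0.05)·1300 + (-0.15)·1800 = 400.000
  d_F = (-0.20)·1500 + (+0.95)·900 + (-0.10)·1300 + (-0.05)·1800 = 335.000
  d_C = (-0.15)·1500 + (-0.30)·900 + (+0.80)·1300 + (-0.15)·1800 = 275.000
  d_B = (-0.10)·1500 + (-0.10)·900 + (-0.05)·1300 + (+0.80)·1800 = 1135.000

d_F = 335.000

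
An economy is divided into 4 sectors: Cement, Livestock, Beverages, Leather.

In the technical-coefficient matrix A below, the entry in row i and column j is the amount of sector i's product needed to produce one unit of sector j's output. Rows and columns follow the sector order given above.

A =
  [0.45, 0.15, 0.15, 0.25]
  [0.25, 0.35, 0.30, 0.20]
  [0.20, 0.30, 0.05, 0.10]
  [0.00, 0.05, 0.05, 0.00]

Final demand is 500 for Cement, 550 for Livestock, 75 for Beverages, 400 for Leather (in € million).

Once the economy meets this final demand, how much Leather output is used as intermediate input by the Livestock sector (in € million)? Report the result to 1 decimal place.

z_42 = 128.2

I − A =
  [   0.55    -0.15    -0.15    -0.25]
  [  -0.25     0.65    -0.30    -0.20]
  [  -0.20    -0.30     0.95    -0.10]
  [   0.00    -0.05    -0.05     1.00]
Compute the cofactors C_ij = (−1)^(i+j)·(3×3 minor ij) of I−A; the adjugate is their transpose:
adj(I−A) = Cᵀ =
  [ 0.510250   0.203125   0.154375   0.183625]
  [ 0.298250   0.487250   0.211125   0.193125]
  [ 0.204250   0.200250   0.311375   0.122250]
  [ 0.025125   0.034375   0.026125   0.214750]
det(I−A) = Σ_j (I−A)_1j·C_1j = (0.55)(0.510250) + (-0.15)(0.298250) + (-0.15)(0.204250) + (-0.25)(0.025125) = 0.19898125
(I − A)⁻¹ = adj(I−A) / det(I−A) ≈
  [   2.5643     1.0208     0.7758     0.9228]
  [   1.4989     2.4487     1.0610     0.9706]
  [   1.0265     1.0064     1.5648     0.6144]
  [   0.1263     0.1728     0.1313     1.0792]
First solve x = (I − A)⁻¹ d = adj(I−A)·d / det(I−A); in particular x_2 = (0.298250·500 + 0.487250·550 + 0.211125·75 + 0.193125·400) / 0.19898125 = 510.196875 / 0.19898125 ≈ 2564.045.
Intermediate flow from 4 to 2: z_42 = a_42 · x_2 = 0.05 × 510.196875 / 0.19898125 = 25.50984375 / 0.19898125 ≈ 128.2.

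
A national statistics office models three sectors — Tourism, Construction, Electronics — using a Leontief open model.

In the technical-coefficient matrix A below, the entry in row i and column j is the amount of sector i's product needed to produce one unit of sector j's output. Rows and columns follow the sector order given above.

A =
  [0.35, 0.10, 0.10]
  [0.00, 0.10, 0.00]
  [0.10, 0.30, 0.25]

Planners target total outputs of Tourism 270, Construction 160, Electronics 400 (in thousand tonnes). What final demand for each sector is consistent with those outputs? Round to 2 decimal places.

d_1 = 119.50, d_2 = 144.00, d_3 = 225.00

I − A =
  [   0.65    -0.10    -0.10]
  [   0.00     0.90     0.00]
  [  -0.10    -0.30     0.75]
d = (I − A) x:
  d_1 = (+0.65)·270 + (-0.10)·160 + (-0.10)·400 = 119.50
  d_2 = (+0.00)·270 + (+0.90)·160 + (+0.00)·400 = 144.00
  d_3 = (-0.10)·270 + (-0.30)·160 + (+0.75)·400 = 225.00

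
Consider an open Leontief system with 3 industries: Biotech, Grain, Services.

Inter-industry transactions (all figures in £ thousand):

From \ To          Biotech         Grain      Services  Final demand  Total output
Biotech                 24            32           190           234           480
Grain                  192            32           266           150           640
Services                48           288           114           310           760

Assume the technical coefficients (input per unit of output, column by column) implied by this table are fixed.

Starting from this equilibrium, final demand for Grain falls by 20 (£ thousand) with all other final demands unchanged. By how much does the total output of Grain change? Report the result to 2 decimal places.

Δx_2 = -29.53

Technical coefficients a_ij = z_ij / X_j:
  a_11 = 24/480 = 0.05, a_21 = 192/480 = 0.40, a_31 = 48/480 = 0.10
  a_12 = 32/640 = 0.05, a_22 = 32/640 = 0.05, a_32 = 288/640 = 0.45
  a_13 = 190/760 = 0.25, a_23 = 266/760 = 0.35, a_33 = 114/760 = 0.15
I − A =
  [   0.95    -0.05    -0.25]
  [  -0.40     0.95    -0.35]
  [  -0.10    -0.45     0.85]
Cofactors of I−A, C_ij = (−1)^(i+j)·(minor ij) (rows/columns in the sector order above):
  C_11 = (0.95)(0.85) − (-0.35)(-0.45) = 0.6500
  C_12 = −[(-0.40)(0.85) − (-0.35)(-0.10)] = 0.3750
  C_13 = (-0.40)(-0.45) − (0.95)(-0.10) = 0.2750
  C_21 = −[(-0.05)(0.85) − (-0.25)(-0.45)] = 0.1550
  C_22 = (0.95)(0.85) − (-0.25)(-0.10) = 0.7825
  C_23 = −[(0.95)(-0.45) − (-0.05)(-0.10)] = 0.4325
  C_31 = (-0.05)(-0.35) − (-0.25)(0.95) = 0.2550
  C_32 = −[(0.95)(-0.35) − (-0.25)(-0.40)] = 0.4325
  C_33 = (0.95)(0.95) − (-0.05)(-0.40) = 0.8825
det(I−A) = Σ_j (I−A)_1j·C_1j = (0.95)(0.6500) + (-0.05)(0.3750) + (-0.25)(0.2750) = 0.5300
adj(I−A) = Cᵀ =
  [ 0.6500   0.1550   0.2550]
  [ 0.3750   0.7825   0.4325]
  [ 0.2750   0.4325   0.8825]
(I − A)⁻¹ = adj(I−A) / det(I−A) ≈
  [   1.2264     0.2925     0.4811]
  [   0.7075     1.4764     0.8160]
  [   0.5189     0.8160     1.6651]
Δx = (I − A)⁻¹ Δd with Δd having -20 in the Grain component and 0 elsewhere.
So Δx_2 = L_22 · (-20), where L_22 = adj(I−A)_22 / det(I−A) = 0.7825 / 0.5300.
Δx_2 = 0.7825 × (-20) / 0.5300 = -15.65 / 0.5300 ≈ -29.53.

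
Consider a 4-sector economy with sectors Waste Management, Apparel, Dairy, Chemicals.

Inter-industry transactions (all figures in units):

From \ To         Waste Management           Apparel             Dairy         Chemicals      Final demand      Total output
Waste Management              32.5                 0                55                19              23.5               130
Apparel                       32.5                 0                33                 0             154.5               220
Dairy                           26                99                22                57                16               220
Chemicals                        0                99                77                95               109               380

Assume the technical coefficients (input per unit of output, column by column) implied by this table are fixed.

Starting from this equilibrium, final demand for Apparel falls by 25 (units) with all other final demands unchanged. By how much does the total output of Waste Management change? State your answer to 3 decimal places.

Technical coefficients a_ij = z_ij / X_j:
  a_WW = 32.5/130 = 0.25, a_AW = 32.5/130 = 0.25, a_DW = 26/130 = 0.20, a_CW = 0/130 = 0.00
  a_WA = 0/220 = 0.00, a_AA = 0/220 = 0.00, a_DA = 99/220 = 0.45, a_CA = 99/220 = 0.45
  a_WD = 55/220 = 0.25, a_AD = 33/220 = 0.15, a_DD = 22/220 = 0.10, a_CD = 77/220 = 0.35
  a_WC = 19/380 = 0.05, a_AC = 0/380 = 0.00, a_DC = 57/380 = 0.15, a_CC = 95/380 = 0.25
I − A =
  [   0.75     0.00    -0.25    -0.05]
  [  -0.25     1.00    -0.15     0.00]
  [  -0.20    -0.45     0.90    -0.15]
  [   0.00    -0.45    -0.35     0.75]
Compute the cofactors C_ij = (−1)^(i+j)·(3×3 minor ij) of I−A; the adjugate is their transpose:
adj(I−A) = Cᵀ =
  [ 0.561750   0.129375   0.208375   0.079125]
  [ 0.178125   0.425875   0.135625   0.039000]
  [ 0.251250   0.308250   0.556875   0.128125]
  [ 0.224125   0.399375   0.341250   0.546250]
det(I−A) = Σ_j (I−A)_1j·C_1j = (0.75)(0.561750) + (0.00)(0.178125) + (-0.25)(0.251250) + (-0.05)(0.224125) = 0.34729375
(I − A)⁻¹ = adj(I−A) / det(I−A) ≈
  [   1.6175     0.3725     0.6000     0.2278]
  [   0.5129     1.2263     0.3905     0.1123]
  [   0.7235     0.8876     1.6035     0.3689]
  [   0.6453     1.1500     0.9826     1.5729]
Δx = (I − A)⁻¹ Δd with Δd having -25 in the Apparel component and 0 elsewhere.
So Δx_W = L_WA · (-25), where L_WA = adj(I−A)_WA / det(I−A) = 0.129375 / 0.34729375.
Δx_W = 0.129375 × (-25) / 0.34729375 = -3.234375 / 0.34729375 ≈ -9.313.

Δx_W = -9.313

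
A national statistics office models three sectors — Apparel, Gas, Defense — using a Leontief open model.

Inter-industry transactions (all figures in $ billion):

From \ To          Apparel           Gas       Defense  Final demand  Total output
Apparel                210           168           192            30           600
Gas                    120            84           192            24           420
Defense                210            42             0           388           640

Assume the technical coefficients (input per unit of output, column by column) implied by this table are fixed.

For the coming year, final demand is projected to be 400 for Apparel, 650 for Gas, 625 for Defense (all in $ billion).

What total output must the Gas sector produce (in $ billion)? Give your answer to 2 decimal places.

x_G = 2203.21

Technical coefficients a_ij = z_ij / X_j:
  a_AA = 210/600 = 0.35, a_GA = 120/600 = 0.20, a_DA = 210/600 = 0.35
  a_AG = 168/420 = 0.40, a_GG = 84/420 = 0.20, a_DG = 42/420 = 0.10
  a_AD = 192/640 = 0.30, a_GD = 192/640 = 0.30, a_DD = 0/640 = 0.00
I − A =
  [   0.65    -0.40    -0.30]
  [  -0.20     0.80    -0.30]
  [  -0.35    -0.10     1.00]
Cofactors of I−A, C_ij = (−1)^(i+j)·(minor ij) (rows/columns in the sector order above):
  C_11 = (0.80)(1.00) − (-0.30)(-0.10) = 0.7700
  C_12 = −[(-0.20)(1.00) − (-0.30)(-0.35)] = 0.3050
  C_13 = (-0.20)(-0.10) − (0.80)(-0.35) = 0.3000
  C_21 = −[(-0.40)(1.00) − (-0.30)(-0.10)] = 0.4300
  C_22 = (0.65)(1.00) − (-0.30)(-0.35) = 0.5450
  C_23 = −[(0.65)(-0.10) − (-0.40)(-0.35)] = 0.2050
  C_31 = (-0.40)(-0.30) − (-0.30)(0.80) = 0.3600
  C_32 = −[(0.65)(-0.30) − (-0.30)(-0.20)] = 0.2550
  C_33 = (0.65)(0.80) − (-0.40)(-0.20) = 0.4400
det(I−A) = Σ_j (I−A)_1j·C_1j = (0.65)(0.7700) + (-0.40)(0.3050) + (-0.30)(0.3000) = 0.2885
adj(I−A) = Cᵀ =
  [ 0.7700   0.4300   0.3600]
  [ 0.3050   0.5450   0.2550]
  [ 0.3000   0.2050   0.4400]
(I − A)⁻¹ = adj(I−A) / det(I−A) ≈
  [   2.6690     1.4905     1.2478]
  [   1.0572     1.8891     0.8839]
  [   1.0399     0.7106     1.5251]
x = (I − A)⁻¹ d = adj(I−A)·d / det(I−A), with det(I−A) = 0.2885:
  x_A = (0.7700·400 + 0.4300·650 + 0.3600·625) / 0.2885 = 812.50 / 0.2885 ≈ 2816.29
  x_G = (0.3050·400 + 0.5450·650 + 0.2550·625) / 0.2885 = 635.625 / 0.2885 ≈ 2203.21
  x_D = (0.3000·400 + 0.2050·650 + 0.4400·625) / 0.2885 = 528.25 / 0.2885 ≈ 1831.02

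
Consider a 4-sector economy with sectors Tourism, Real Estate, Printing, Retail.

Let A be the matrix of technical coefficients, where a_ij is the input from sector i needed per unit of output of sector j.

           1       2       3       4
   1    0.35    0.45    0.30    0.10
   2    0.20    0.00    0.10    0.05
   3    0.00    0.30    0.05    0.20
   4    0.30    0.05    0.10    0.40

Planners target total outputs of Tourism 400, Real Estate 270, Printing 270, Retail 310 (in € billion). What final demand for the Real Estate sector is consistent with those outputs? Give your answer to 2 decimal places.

I − A =
  [   0.65    -0.45    -0.30    -0.10]
  [  -0.20     1.00    -0.10    -0.05]
  [   0.00    -0.30     0.95    -0.20]
  [  -0.30    -0.05    -0.10     0.60]
d = (I − A) x:
  d_1 = (+0.65)·400 + (-0.45)·270 + (-0.30)·270 + (-0.10)·310 = 26.50
  d_2 = (-0.20)·400 + (+1.00)·270 + (-0.10)·270 + (-0.05)·310 = 147.50
  d_3 = (+0.00)·400 + (-0.30)·270 + (+0.95)·270 + (-0.20)·310 = 113.50
  d_4 = (-0.30)·400 + (-0.05)·270 + (-0.10)·270 + (+0.60)·310 = 25.50

d_2 = 147.50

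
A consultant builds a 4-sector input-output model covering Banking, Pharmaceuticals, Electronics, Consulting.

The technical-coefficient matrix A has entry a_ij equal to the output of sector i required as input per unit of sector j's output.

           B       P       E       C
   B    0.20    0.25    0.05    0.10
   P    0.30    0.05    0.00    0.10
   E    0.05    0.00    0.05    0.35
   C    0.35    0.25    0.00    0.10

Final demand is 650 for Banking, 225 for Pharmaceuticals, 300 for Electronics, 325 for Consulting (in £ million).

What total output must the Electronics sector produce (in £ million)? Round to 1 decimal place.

I − A =
  [   0.80    -0.25    -0.05    -0.10]
  [  -0.30     0.95     0.00    -0.10]
  [  -0.05     0.00     0.95    -0.35]
  [  -0.35    -0.25     0.00     0.90]
Compute the cofactors C_ij = (−1)^(i+j)·(3×3 minor ij) of I−A; the adjugate is their transpose:
adj(I−A) = Cᵀ =
  [ 0.788500   0.241875   0.041500   0.130625]
  [ 0.289750   0.642375   0.015250   0.109500]
  [ 0.184125   0.113125   0.547000   0.245750]
  [ 0.387125   0.272500   0.020375   0.648375]
det(I−A) = Σ_j (I−A)_1j·C_1j = (0.80)(0.788500) + (-0.25)(0.289750) + (-0.05)(0.184125) + (-0.10)(0.387125) = 0.51044375
(I − A)⁻¹ = adj(I−A) / det(I−A) ≈
  [   1.5447     0.4739     0.0813     0.2559]
  [   0.5676     1.2585     0.0299     0.2145]
  [   0.3607     0.2216     1.0716     0.4814]
  [   0.7584     0.5338     0.0399     1.2702]
x = (I − A)⁻¹ d = adj(I−A)·d / det(I−A), with det(I−A) = 0.51044375:
  x_B = (0.788500·650 + 0.241875·225 + 0.041500·300 + 0.130625·325) / 0.51044375 = 621.85 / 0.51044375 ≈ 1218.3
  x_P = (0.289750·650 + 0.642375·225 + 0.015250·300 + 0.109500·325) / 0.51044375 = 373.034375 / 0.51044375 ≈ 730.8
  x_E = (0.184125·650 + 0.113125·225 + 0.547000·300 + 0.245750·325) / 0.51044375 = 389.103125 / 0.51044375 ≈ 762.3
  x_C = (0.387125·650 + 0.272500·225 + 0.020375·300 + 0.648375·325) / 0.51044375 = 529.778125 / 0.51044375 ≈ 1037.9

x_E = 762.3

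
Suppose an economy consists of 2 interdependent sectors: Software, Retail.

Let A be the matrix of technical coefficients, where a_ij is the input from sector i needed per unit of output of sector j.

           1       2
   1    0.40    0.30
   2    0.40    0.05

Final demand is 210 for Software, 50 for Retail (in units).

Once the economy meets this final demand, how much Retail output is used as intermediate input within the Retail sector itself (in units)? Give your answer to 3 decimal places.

I − A =
  [   0.60    -0.30]
  [  -0.40     0.95]
det(I−A) = (0.60)(0.95) − (-0.30)(-0.40) = 0.4500
adj(I−A) = [[0.95, 0.30], [0.40, 0.60]]
(I − A)⁻¹ = adj(I−A) / det(I−A) ≈
  [   2.1111     0.6667]
  [   0.8889     1.3333]
First solve x = (I − A)⁻¹ d = adj(I−A)·d / det(I−A); in particular x_2 = (0.40·210 + 0.60·50) / 0.4500 = 114.00 / 0.4500 ≈ 253.33333.
Intermediate flow from 2 to 2: z_22 = a_22 · x_2 = 0.05 × 114.00 / 0.4500 = 5.70 / 0.4500 ≈ 12.667.

z_22 = 12.667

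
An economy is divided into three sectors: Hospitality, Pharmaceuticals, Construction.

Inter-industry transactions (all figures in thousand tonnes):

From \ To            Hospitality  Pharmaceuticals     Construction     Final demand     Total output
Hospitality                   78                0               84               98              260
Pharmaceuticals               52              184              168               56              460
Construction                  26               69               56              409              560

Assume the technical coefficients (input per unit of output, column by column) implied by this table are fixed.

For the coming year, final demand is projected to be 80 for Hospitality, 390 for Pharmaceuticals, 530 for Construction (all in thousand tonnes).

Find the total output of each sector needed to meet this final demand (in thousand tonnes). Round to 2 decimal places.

Technical coefficients a_ij = z_ij / X_j:
  a_HH = 78/260 = 0.30, a_PH = 52/260 = 0.20, a_CH = 26/260 = 0.10
  a_HP = 0/460 = 0.00, a_PP = 184/460 = 0.40, a_CP = 69/460 = 0.15
  a_HC = 84/560 = 0.15, a_PC = 168/560 = 0.30, a_CC = 56/560 = 0.10
I − A =
  [   0.70     0.00    -0.15]
  [  -0.20     0.60    -0.30]
  [  -0.10    -0.15     0.90]
Cofactors of I−A, C_ij = (−1)^(i+j)·(minor ij) (rows/columns in the sector order above):
  C_11 = (0.60)(0.90) − (-0.30)(-0.15) = 0.4950
  C_12 = −[(-0.20)(0.90) − (-0.30)(-0.10)] = 0.2100
  C_13 = (-0.20)(-0.15) − (0.60)(-0.10) = 0.0900
  C_21 = −[(0.00)(0.90) − (-0.15)(-0.15)] = 0.0225
  C_22 = (0.70)(0.90) − (-0.15)(-0.10) = 0.6150
  C_23 = −[(0.70)(-0.15) − (0.00)(-0.10)] = 0.1050
  C_31 = (0.00)(-0.30) − (-0.15)(0.60) = 0.0900
  C_32 = −[(0.70)(-0.30) − (-0.15)(-0.20)] = 0.2400
  C_33 = (0.70)(0.60) − (0.00)(-0.20) = 0.4200
det(I−A) = Σ_j (I−A)_1j·C_1j = (0.70)(0.4950) + (0.00)(0.2100) + (-0.15)(0.0900) = 0.3330
adj(I−A) = Cᵀ =
  [ 0.4950   0.0225   0.0900]
  [ 0.2100   0.6150   0.2400]
  [ 0.0900   0.1050   0.4200]
(I − A)⁻¹ = adj(I−A) / det(I−A) ≈
  [   1.4865     0.0676     0.2703]
  [   0.6306     1.8468     0.7207]
  [   0.2703     0.3153     1.2613]
x = (I − A)⁻¹ d = adj(I−A)·d / det(I−A), with det(I−A) = 0.3330:
  x_H = (0.4950·80 + 0.0225·390 + 0.0900·530) / 0.3330 = 96.075 / 0.3330 ≈ 288.51
  x_P = (0.2100·80 + 0.6150·390 + 0.2400·530) / 0.3330 = 383.85 / 0.3330 ≈ 1152.70
  x_C = (0.0900·80 + 0.1050·390 + 0.4200·530) / 0.3330 = 270.75 / 0.3330 ≈ 813.06

x_H = 288.51, x_P = 1152.70, x_C = 813.06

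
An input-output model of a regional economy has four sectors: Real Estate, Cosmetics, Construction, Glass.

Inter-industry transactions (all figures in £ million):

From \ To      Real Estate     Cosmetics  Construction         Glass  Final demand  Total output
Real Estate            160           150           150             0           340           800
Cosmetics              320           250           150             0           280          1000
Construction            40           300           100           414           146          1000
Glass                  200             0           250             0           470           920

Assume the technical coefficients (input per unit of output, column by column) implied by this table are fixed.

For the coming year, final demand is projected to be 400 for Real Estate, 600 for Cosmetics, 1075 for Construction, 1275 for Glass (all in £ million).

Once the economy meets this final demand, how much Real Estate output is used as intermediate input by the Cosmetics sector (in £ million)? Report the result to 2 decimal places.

Technical coefficients a_ij = z_ij / X_j:
  a_11 = 160/800 = 0.20, a_21 = 320/800 = 0.40, a_31 = 40/800 = 0.05, a_41 = 200/800 = 0.25
  a_12 = 150/1000 = 0.15, a_22 = 250/1000 = 0.25, a_32 = 300/1000 = 0.30, a_42 = 0/1000 = 0.00
  a_13 = 150/1000 = 0.15, a_23 = 150/1000 = 0.15, a_33 = 100/1000 = 0.10, a_43 = 250/1000 = 0.25
  a_14 = 0/920 = 0.00, a_24 = 0/920 = 0.00, a_34 = 414/920 = 0.45, a_44 = 0/920 = 0.00
I − A =
  [   0.80    -0.15    -0.15     0.00]
  [  -0.40     0.75    -0.15     0.00]
  [  -0.05    -0.30     0.90    -0.45]
  [  -0.25     0.00    -0.25     1.00]
Compute the cofactors C_ij = (−1)^(i+j)·(3×3 minor ij) of I−A; the adjugate is their transpose:
adj(I−A) = Cᵀ =
  [ 0.545625   0.163125   0.135000   0.060750]
  [ 0.339375   0.605625   0.180000   0.081000]
  [ 0.241875   0.264375   0.540000   0.243000]
  [ 0.196875   0.106875   0.168750   0.425250]
det(I−A) = Σ_j (I−A)_1j·C_1j = (0.80)(0.545625) + (-0.15)(0.339375) + (-0.15)(0.241875) + (0.00)(0.196875) = 0.3493125
(I − A)⁻¹ = adj(I−A) / det(I−A) ≈
  [   1.5620     0.4670     0.3865     0.1739]
  [   0.9716     1.7338     0.5153     0.2319]
  [   0.6924     0.7568     1.5459     0.6957]
  [   0.5636     0.3060     0.4831     1.2174]
First solve x = (I − A)⁻¹ d = adj(I−A)·d / det(I−A); in particular x_2 = (0.339375·400 + 0.605625·600 + 0.180000·1075 + 0.081000·1275) / 0.3493125 = 795.90 / 0.3493125 ≈ 2278.4756.
Intermediate flow from 1 to 2: z_12 = a_12 · x_2 = 0.15 × 795.90 / 0.3493125 = 119.385 / 0.3493125 ≈ 341.77.

z_12 = 341.77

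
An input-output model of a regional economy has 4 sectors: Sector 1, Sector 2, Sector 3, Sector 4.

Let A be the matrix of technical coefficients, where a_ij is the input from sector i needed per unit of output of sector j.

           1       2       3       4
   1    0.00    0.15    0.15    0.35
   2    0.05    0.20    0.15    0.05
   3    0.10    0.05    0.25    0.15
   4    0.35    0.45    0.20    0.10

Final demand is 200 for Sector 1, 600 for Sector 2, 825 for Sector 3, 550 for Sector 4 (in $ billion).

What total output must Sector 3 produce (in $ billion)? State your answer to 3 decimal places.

x_3 = 1833.089

I − A =
  [   1.00    -0.15    -0.15    -0.35]
  [  -0.05     0.80    -0.15    -0.05]
  [  -0.10    -0.05     0.75    -0.15]
  [  -0.35    -0.45    -0.20     0.90]
Compute the cofactors C_ij = (−1)^(i+j)·(3×3 minor ij) of I−A; the adjugate is their transpose:
adj(I−A) = Cᵀ =
  [ 0.48175   0.23525   0.20600   0.23475]
  [ 0.06775   0.52475   0.13950   0.07875]
  [ 0.11825   0.14350   0.58225   0.15100]
  [ 0.24750   0.38575   0.27925   0.57225]
det(I−A) = Σ_j (I−A)_1j·C_1j = (1.00)(0.48175) + (-0.15)(0.06775) + (-0.15)(0.11825) + (-0.35)(0.24750) = 0.367225
(I − A)⁻¹ = adj(I−A) / det(I−A) ≈
  [   1.3119     0.6406     0.5610     0.6393]
  [   0.1845     1.4290     0.3799     0.2144]
  [   0.3220     0.3908     1.5855     0.4112]
  [   0.6740     1.0504     0.7604     1.5583]
x = (I − A)⁻¹ d = adj(I−A)·d / det(I−A), with det(I−A) = 0.367225:
  x_1 = (0.48175·200 + 0.23525·600 + 0.20600·825 + 0.23475·550) / 0.367225 = 536.5625 / 0.367225 ≈ 1461.127
  x_2 = (0.06775·200 + 0.52475·600 + 0.13950·825 + 0.07875·550) / 0.367225 = 486.80 / 0.367225 ≈ 1325.618
  x_3 = (0.11825·200 + 0.14350·600 + 0.58225·825 + 0.15100·550) / 0.367225 = 673.15625 / 0.367225 ≈ 1833.089
  x_4 = (0.24750·200 + 0.38575·600 + 0.27925·825 + 0.57225·550) / 0.367225 = 826.06875 / 0.367225 ≈ 2249.489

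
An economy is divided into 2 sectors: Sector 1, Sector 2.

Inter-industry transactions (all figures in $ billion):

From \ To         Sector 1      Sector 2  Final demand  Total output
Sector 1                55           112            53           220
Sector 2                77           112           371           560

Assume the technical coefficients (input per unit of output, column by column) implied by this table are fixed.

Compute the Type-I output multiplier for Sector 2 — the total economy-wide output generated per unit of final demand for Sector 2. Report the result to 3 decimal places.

m_2 = 1.792

Technical coefficients a_ij = z_ij / X_j:
  a_11 = 55/220 = 0.25, a_21 = 77/220 = 0.35
  a_12 = 112/560 = 0.20, a_22 = 112/560 = 0.20
I − A =
  [   0.75    -0.20]
  [  -0.35     0.80]
det(I−A) = (0.75)(0.80) − (-0.20)(-0.35) = 0.5300
adj(I−A) = [[0.80, 0.20], [0.35, 0.75]]
(I − A)⁻¹ = adj(I−A) / det(I−A) ≈
  [   1.5094     0.3774]
  [   0.6604     1.4151]
The output multiplier for sector j is the column-j sum of the Leontief inverse (I − A)⁻¹ = adj(I−A) / det(I−A).
Column 2 of adj(I−A): (0.20, 0.75); det(I−A) = 0.5300.
m_2 = (0.20 + 0.75) / 0.5300 = 0.95 / 0.5300 ≈ 1.792.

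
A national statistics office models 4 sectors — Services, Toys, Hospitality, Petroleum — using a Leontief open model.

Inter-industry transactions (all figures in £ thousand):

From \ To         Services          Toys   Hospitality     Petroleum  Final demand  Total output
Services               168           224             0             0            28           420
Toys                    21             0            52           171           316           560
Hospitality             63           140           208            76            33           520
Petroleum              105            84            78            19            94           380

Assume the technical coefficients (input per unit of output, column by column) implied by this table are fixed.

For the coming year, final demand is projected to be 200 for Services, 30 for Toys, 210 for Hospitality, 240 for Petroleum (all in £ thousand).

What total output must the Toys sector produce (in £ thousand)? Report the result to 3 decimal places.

Technical coefficients a_ij = z_ij / X_j:
  a_11 = 168/420 = 0.40, a_21 = 21/420 = 0.05, a_31 = 63/420 = 0.15, a_41 = 105/420 = 0.25
  a_12 = 224/560 = 0.40, a_22 = 0/560 = 0.00, a_32 = 140/560 = 0.25, a_42 = 84/560 = 0.15
  a_13 = 0/520 = 0.00, a_23 = 52/520 = 0.10, a_33 = 208/520 = 0.40, a_43 = 78/520 = 0.15
  a_14 = 0/380 = 0.00, a_24 = 171/380 = 0.45, a_34 = 76/380 = 0.20, a_44 = 19/380 = 0.05
I − A =
  [   0.60    -0.40     0.00     0.00]
  [  -0.05     1.00    -0.10    -0.45]
  [  -0.15    -0.25     0.60    -0.20]
  [  -0.25    -0.15    -0.15     0.95]
Compute the cofactors C_ij = (−1)^(i+j)·(3×3 minor ij) of I−A; the adjugate is their transpose:
adj(I−A) = Cᵀ =
  [ 0.455875   0.216000   0.065000   0.116000]
  [ 0.123875   0.324000   0.097500   0.174000]
  [ 0.223875   0.237500   0.465500   0.210500]
  [ 0.174875   0.145500   0.106000   0.327000]
det(I−A) = Σ_j (I−A)_1j·C_1j = (0.60)(0.455875) + (-0.40)(0.123875) + (0.00)(0.223875) + (0.00)(0.174875) = 0.223975
(I − A)⁻¹ = adj(I−A) / det(I−A) ≈
  [   2.0354     0.9644     0.2902     0.5179]
  [   0.5531     1.4466     0.4353     0.7769]
  [   0.9996     1.0604     2.0784     0.9398]
  [   0.7808     0.6496     0.4733     1.4600]
x = (I − A)⁻¹ d = adj(I−A)·d / det(I−A), with det(I−A) = 0.223975:
  x_1 = (0.455875·200 + 0.216000·30 + 0.065000·210 + 0.116000·240) / 0.223975 = 139.145 / 0.223975 ≈ 621.252
  x_2 = (0.123875·200 + 0.324000·30 + 0.097500·210 + 0.174000·240) / 0.223975 = 96.73 / 0.223975 ≈ 431.879
  x_3 = (0.223875·200 + 0.237500·30 + 0.465500·210 + 0.210500·240) / 0.223975 = 200.175 / 0.223975 ≈ 893.738
  x_4 = (0.174875·200 + 0.145500·30 + 0.106000·210 + 0.327000·240) / 0.223975 = 140.08 / 0.223975 ≈ 625.427

x_2 = 431.879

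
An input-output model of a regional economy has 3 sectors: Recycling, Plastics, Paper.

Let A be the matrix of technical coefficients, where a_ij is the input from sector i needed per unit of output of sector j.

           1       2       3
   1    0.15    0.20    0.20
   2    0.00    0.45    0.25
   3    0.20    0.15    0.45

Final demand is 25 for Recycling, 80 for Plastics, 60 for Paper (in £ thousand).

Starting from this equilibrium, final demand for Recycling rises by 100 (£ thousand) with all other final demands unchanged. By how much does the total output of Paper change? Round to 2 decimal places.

I − A =
  [   0.85    -0.20    -0.20]
  [   0.00     0.55    -0.25]
  [  -0.20    -0.15     0.55]
Cofactors of I−A, C_ij = (−1)^(i+j)·(minor ij) (rows/columns in the sector order above):
  C_11 = (0.55)(0.55) − (-0.25)(-0.15) = 0.2650
  C_12 = −[(0.00)(0.55) − (-0.25)(-0.20)] = 0.0500
  C_13 = (0.00)(-0.15) − (0.55)(-0.20) = 0.1100
  C_21 = −[(-0.20)(0.55) − (-0.20)(-0.15)] = 0.1400
  C_22 = (0.85)(0.55) − (-0.20)(-0.20) = 0.4275
  C_23 = −[(0.85)(-0.15) − (-0.20)(-0.20)] = 0.1675
  C_31 = (-0.20)(-0.25) − (-0.20)(0.55) = 0.1600
  C_32 = −[(0.85)(-0.25) − (-0.20)(0.00)] = 0.2125
  C_33 = (0.85)(0.55) − (-0.20)(0.00) = 0.4675
det(I−A) = Σ_j (I−A)_1j·C_1j = (0.85)(0.2650) + (-0.20)(0.0500) + (-0.20)(0.1100) = 0.19325
adj(I−A) = Cᵀ =
  [ 0.2650   0.1400   0.1600]
  [ 0.0500   0.4275   0.2125]
  [ 0.1100   0.1675   0.4675]
(I − A)⁻¹ = adj(I−A) / det(I−A) ≈
  [   1.3713     0.7245     0.8279]
  [   0.2587     2.2122     1.0996]
  [   0.5692     0.8668     2.4191]
Δx = (I − A)⁻¹ Δd with Δd having +100 in the Recycling component and 0 elsewhere.
So Δx_3 = L_31 · (+100), where L_31 = adj(I−A)_31 / det(I−A) = 0.1100 / 0.19325.
Δx_3 = 0.1100 × (+100) / 0.19325 = 11.00 / 0.19325 ≈ 56.92.

Δx_3 = 56.92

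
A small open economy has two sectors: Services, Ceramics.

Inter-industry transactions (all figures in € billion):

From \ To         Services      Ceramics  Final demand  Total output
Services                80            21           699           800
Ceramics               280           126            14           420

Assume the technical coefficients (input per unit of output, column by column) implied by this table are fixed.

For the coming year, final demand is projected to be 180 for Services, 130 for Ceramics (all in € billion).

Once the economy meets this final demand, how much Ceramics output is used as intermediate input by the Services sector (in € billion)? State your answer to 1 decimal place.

z_CS = 75.7

Technical coefficients a_ij = z_ij / X_j:
  a_SS = 80/800 = 0.10, a_CS = 280/800 = 0.35
  a_SC = 21/420 = 0.05, a_CC = 126/420 = 0.30
I − A =
  [   0.90    -0.05]
  [  -0.35     0.70]
det(I−A) = (0.90)(0.70) − (-0.05)(-0.35) = 0.6125
adj(I−A) = [[0.70, 0.05], [0.35, 0.90]]
(I − A)⁻¹ = adj(I−A) / det(I−A) ≈
  [   1.1429     0.0816]
  [   0.5714     1.4694]
First solve x = (I − A)⁻¹ d = adj(I−A)·d / det(I−A); in particular x_S = (0.70·180 + 0.05·130) / 0.6125 = 132.50 / 0.6125 ≈ 216.327.
Intermediate flow from C to S: z_CS = a_CS · x_S = 0.35 × 132.50 / 0.6125 = 46.375 / 0.6125 ≈ 75.7.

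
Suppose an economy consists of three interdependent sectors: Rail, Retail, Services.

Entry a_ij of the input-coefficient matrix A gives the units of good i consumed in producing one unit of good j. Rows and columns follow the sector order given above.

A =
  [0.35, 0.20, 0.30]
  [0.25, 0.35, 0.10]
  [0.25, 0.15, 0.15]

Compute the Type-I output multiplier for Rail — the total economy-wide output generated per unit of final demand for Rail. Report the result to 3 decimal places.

I − A =
  [   0.65    -0.20    -0.30]
  [  -0.25     0.65    -0.10]
  [  -0.25    -0.15     0.85]
Cofactors of I−A, C_ij = (−1)^(i+j)·(minor ij) (rows/columns in the sector order above):
  C_11 = (0.65)(0.85) − (-0.10)(-0.15) = 0.5375
  C_12 = −[(-0.25)(0.85) − (-0.10)(-0.25)] = 0.2375
  C_13 = (-0.25)(-0.15) − (0.65)(-0.25) = 0.2000
  C_21 = −[(-0.20)(0.85) − (-0.30)(-0.15)] = 0.2150
  C_22 = (0.65)(0.85) − (-0.30)(-0.25) = 0.4775
  C_23 = −[(0.65)(-0.15) − (-0.20)(-0.25)] = 0.1475
  C_31 = (-0.20)(-0.10) − (-0.30)(0.65) = 0.2150
  C_32 = −[(0.65)(-0.10) − (-0.30)(-0.25)] = 0.1400
  C_33 = (0.65)(0.65) − (-0.20)(-0.25) = 0.3725
det(I−A) = Σ_j (I−A)_1j·C_1j = (0.65)(0.5375) + (-0.20)(0.2375) + (-0.30)(0.2000) = 0.241875
adj(I−A) = Cᵀ =
  [ 0.5375   0.2150   0.2150]
  [ 0.2375   0.4775   0.1400]
  [ 0.2000   0.1475   0.3725]
(I − A)⁻¹ = adj(I−A) / det(I−A) ≈
  [   2.2222     0.8889     0.8889]
  [   0.9819     1.9742     0.5788]
  [   0.8269     0.6098     1.5401]
The output multiplier for sector j is the column-j sum of the Leontief inverse (I − A)⁻¹ = adj(I−A) / det(I−A).
Column 1 of adj(I−A): (0.5375, 0.2375, 0.2000); det(I−A) = 0.241875.
m_1 = (0.5375 + 0.2375 + 0.2000) / 0.241875 = 0.975 / 0.241875 ≈ 4.031.

m_1 = 4.031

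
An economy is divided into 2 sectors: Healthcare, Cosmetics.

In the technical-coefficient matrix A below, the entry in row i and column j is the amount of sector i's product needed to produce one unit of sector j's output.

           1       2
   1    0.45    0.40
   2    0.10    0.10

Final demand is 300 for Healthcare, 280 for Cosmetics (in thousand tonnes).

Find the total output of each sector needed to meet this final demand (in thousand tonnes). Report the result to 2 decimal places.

I − A =
  [   0.55    -0.40]
  [  -0.10     0.90]
det(I−A) = (0.55)(0.90) − (-0.40)(-0.10) = 0.4550
adj(I−A) = [[0.90, 0.40], [0.10, 0.55]]
(I − A)⁻¹ = adj(I−A) / det(I−A) ≈
  [   1.9780     0.8791]
  [   0.2198     1.2088]
x = (I − A)⁻¹ d = adj(I−A)·d / det(I−A), with det(I−A) = 0.4550:
  x_1 = (0.90·300 + 0.40·280) / 0.4550 = 382.00 / 0.4550 ≈ 839.56
  x_2 = (0.10·300 + 0.55·280) / 0.4550 = 184.00 / 0.4550 ≈ 404.40

x_1 = 839.56, x_2 = 404.40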